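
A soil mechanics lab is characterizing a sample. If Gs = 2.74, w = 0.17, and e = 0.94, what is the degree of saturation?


Using S = Gs * w / e
S = 2.74 * 0.17 / 0.94
S = 0.4955


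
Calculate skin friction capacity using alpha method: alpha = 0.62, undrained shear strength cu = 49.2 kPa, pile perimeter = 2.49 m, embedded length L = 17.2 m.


Using Qs = alpha * cu * perimeter * L
Qs = 0.62 * 49.2 * 2.49 * 17.2
Qs = 1306.43 kN


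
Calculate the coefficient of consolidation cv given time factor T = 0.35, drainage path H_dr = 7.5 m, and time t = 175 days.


Result: 0.1125 m^2/day

Derivation:
Using cv = T * H_dr^2 / t
H_dr^2 = 7.5^2 = 56.25
cv = 0.35 * 56.25 / 175
cv = 0.1125 m^2/day


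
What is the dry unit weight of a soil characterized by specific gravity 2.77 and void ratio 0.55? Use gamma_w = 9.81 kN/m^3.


Using gamma_d = Gs * gamma_w / (1 + e)
gamma_d = 2.77 * 9.81 / (1 + 0.55)
gamma_d = 2.77 * 9.81 / 1.55
gamma_d = 17.531 kN/m^3


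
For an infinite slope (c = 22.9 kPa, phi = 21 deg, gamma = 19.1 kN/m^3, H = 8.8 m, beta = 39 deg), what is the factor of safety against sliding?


Using Fs = c / (gamma*H*sin(beta)*cos(beta)) + tan(phi)/tan(beta)
Cohesion contribution = 22.9 / (19.1*8.8*sin(39)*cos(39))
Cohesion contribution = 0.278577
Friction contribution = tan(21)/tan(39) = 0.474033
Fs = 0.278577 + 0.474033
Fs = 0.753


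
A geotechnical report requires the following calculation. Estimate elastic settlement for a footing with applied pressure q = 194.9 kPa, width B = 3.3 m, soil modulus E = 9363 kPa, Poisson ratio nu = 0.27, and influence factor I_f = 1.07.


Using Se = q * B * (1 - nu^2) * I_f / E
1 - nu^2 = 1 - 0.27^2 = 0.9271
Se = 194.9 * 3.3 * 0.9271 * 1.07 / 9363
Se = 0.068143 m
Convert to mm: Se = 0.068143 * 1000 = 68.143 mm


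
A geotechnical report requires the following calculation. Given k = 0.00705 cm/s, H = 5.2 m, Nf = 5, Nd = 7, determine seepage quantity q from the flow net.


Result: 0.0002619 m^3/s per m

Derivation:
Convert k to m/s for unit consistency with H:
k = 0.00705 cm/s = 0.00705 / 100 m/s = 7.05e-05 m/s
Using q = k * H * Nf / Nd
Nf / Nd = 5 / 7 = 0.7143
q = 7.05e-05 * 5.2 * 0.7143
q = 0.0002619 m^3/s per m


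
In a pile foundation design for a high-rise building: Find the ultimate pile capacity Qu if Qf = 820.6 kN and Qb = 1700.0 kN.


Using Qu = Qf + Qb
Qu = 820.6 + 1700.0
Qu = 2520.6 kN


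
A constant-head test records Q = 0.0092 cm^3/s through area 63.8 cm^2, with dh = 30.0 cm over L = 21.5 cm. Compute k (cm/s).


Compute hydraulic gradient:
i = dh / L = 30.0 / 21.5 = 1.39535
Then apply Darcy's law:
k = Q / (A * i)
k = 0.0092 / (63.8 * 1.39535)
k = 0.0092 / 89.0233
k = 0.000103 cm/s


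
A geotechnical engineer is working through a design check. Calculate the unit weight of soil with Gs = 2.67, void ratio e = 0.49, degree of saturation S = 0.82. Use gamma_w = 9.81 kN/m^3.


Result: 20.224 kN/m^3

Derivation:
Using gamma = gamma_w * (Gs + S*e) / (1 + e)
Numerator: Gs + S*e = 2.67 + 0.82*0.49 = 3.0718
Denominator: 1 + e = 1 + 0.49 = 1.49
gamma = 9.81 * 3.0718 / 1.49
gamma = 20.224 kN/m^3


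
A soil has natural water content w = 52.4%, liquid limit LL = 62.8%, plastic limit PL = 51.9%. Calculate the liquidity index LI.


First compute the plasticity index:
PI = LL - PL = 62.8 - 51.9 = 10.9
Then compute the liquidity index:
LI = (w - PL) / PI
LI = (52.4 - 51.9) / 10.9
LI = 0.046


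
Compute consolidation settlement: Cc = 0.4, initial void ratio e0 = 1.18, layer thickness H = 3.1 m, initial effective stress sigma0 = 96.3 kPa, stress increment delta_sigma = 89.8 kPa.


Using Sc = Cc * H / (1 + e0) * log10((sigma0 + delta_sigma) / sigma0)
Stress ratio = (96.3 + 89.8) / 96.3 = 1.9325
log10(1.9325) = 0.28612
Cc * H / (1 + e0) = 0.4 * 3.1 / (1 + 1.18) = 0.568807
Sc = 0.568807 * 0.28612
Sc = 0.1627 m


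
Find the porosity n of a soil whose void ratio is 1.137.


Using the relation n = e / (1 + e)
n = 1.137 / (1 + 1.137)
n = 1.137 / 2.137
n = 0.5321


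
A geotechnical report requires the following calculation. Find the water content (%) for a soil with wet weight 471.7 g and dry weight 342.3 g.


Using w = (m_wet - m_dry) / m_dry * 100
m_wet - m_dry = 471.7 - 342.3 = 129.4 g
w = 129.4 / 342.3 * 100
w = 37.8 %


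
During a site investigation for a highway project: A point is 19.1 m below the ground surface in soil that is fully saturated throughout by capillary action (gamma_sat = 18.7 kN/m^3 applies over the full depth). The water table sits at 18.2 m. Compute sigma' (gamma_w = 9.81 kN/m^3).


Result: 348.34 kPa

Derivation:
Total stress = gamma_sat * depth
sigma = 18.7 * 19.1 = 357.17 kPa
Pore water pressure u = gamma_w * (depth - d_wt)
u = 9.81 * (19.1 - 18.2) = 8.829 kPa
Effective stress = sigma - u
sigma' = 357.17 - 8.829 = 348.34 kPa


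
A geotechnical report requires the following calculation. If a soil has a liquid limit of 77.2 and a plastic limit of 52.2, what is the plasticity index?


Using PI = LL - PL
PI = 77.2 - 52.2
PI = 25.0


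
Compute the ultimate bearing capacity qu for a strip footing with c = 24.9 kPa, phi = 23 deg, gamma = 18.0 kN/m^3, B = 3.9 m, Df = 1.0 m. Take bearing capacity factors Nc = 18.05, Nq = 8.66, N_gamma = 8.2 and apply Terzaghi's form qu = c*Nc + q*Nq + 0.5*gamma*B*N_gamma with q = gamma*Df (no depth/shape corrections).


Result: 893.15 kPa

Derivation:
Compute qu = c*Nc + gamma*Df*Nq + 0.5*gamma*B*N_gamma
Term 1: 24.9 * 18.05 = 449.445
Term 2: 18.0 * 1.0 * 8.66 = 155.88
Term 3: 0.5 * 18.0 * 3.9 * 8.2 = 287.82
qu = 449.445 + 155.88 + 287.82
qu = 893.15 kPa


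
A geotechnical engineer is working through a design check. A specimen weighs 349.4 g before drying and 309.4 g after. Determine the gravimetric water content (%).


Using w = (m_wet - m_dry) / m_dry * 100
m_wet - m_dry = 349.4 - 309.4 = 40.0 g
w = 40.0 / 309.4 * 100
w = 12.93 %


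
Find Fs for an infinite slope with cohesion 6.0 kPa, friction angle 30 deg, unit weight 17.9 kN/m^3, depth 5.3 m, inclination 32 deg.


Result: 1.065

Derivation:
Using Fs = c / (gamma*H*sin(beta)*cos(beta)) + tan(phi)/tan(beta)
Cohesion contribution = 6.0 / (17.9*5.3*sin(32)*cos(32))
Cohesion contribution = 0.140732
Friction contribution = tan(30)/tan(32) = 0.923954
Fs = 0.140732 + 0.923954
Fs = 1.065


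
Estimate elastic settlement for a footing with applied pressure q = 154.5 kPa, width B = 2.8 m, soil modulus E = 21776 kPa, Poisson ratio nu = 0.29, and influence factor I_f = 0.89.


Using Se = q * B * (1 - nu^2) * I_f / E
1 - nu^2 = 1 - 0.29^2 = 0.9159
Se = 154.5 * 2.8 * 0.9159 * 0.89 / 21776
Se = 0.016194 m
Convert to mm: Se = 0.016194 * 1000 = 16.194 mm


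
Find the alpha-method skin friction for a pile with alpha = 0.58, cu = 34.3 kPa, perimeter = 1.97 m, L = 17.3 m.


Using Qs = alpha * cu * perimeter * L
Qs = 0.58 * 34.3 * 1.97 * 17.3
Qs = 678.01 kN


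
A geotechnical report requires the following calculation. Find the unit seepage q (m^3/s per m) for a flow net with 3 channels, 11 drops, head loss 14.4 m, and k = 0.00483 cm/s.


Convert k to m/s for unit consistency with H:
k = 0.00483 cm/s = 0.00483 / 100 m/s = 4.83e-05 m/s
Using q = k * H * Nf / Nd
Nf / Nd = 3 / 11 = 0.2727
q = 4.83e-05 * 14.4 * 0.2727
q = 0.0001897 m^3/s per m


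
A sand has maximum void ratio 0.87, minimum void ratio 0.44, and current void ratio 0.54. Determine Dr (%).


Using Dr = (e_max - e) / (e_max - e_min) * 100
e_max - e = 0.87 - 0.54 = 0.33
e_max - e_min = 0.87 - 0.44 = 0.43
Dr = 0.33 / 0.43 * 100
Dr = 76.74 %


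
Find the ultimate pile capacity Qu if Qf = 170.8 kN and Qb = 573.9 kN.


Using Qu = Qf + Qb
Qu = 170.8 + 573.9
Qu = 744.7 kN


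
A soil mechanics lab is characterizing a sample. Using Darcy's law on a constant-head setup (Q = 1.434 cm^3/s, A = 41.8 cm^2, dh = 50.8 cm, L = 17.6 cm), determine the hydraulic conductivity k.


Compute hydraulic gradient:
i = dh / L = 50.8 / 17.6 = 2.88636
Then apply Darcy's law:
k = Q / (A * i)
k = 1.434 / (41.8 * 2.88636)
k = 1.434 / 120.65
k = 0.011886 cm/s


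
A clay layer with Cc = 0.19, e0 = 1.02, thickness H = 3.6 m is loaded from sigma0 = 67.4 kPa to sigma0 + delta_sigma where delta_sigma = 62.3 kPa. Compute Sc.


Using Sc = Cc * H / (1 + e0) * log10((sigma0 + delta_sigma) / sigma0)
Stress ratio = (67.4 + 62.3) / 67.4 = 1.92433
log10(1.92433) = 0.28428
Cc * H / (1 + e0) = 0.19 * 3.6 / (1 + 1.02) = 0.338614
Sc = 0.338614 * 0.28428
Sc = 0.0963 m


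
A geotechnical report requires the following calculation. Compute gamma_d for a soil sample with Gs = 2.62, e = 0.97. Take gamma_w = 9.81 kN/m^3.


Using gamma_d = Gs * gamma_w / (1 + e)
gamma_d = 2.62 * 9.81 / (1 + 0.97)
gamma_d = 2.62 * 9.81 / 1.97
gamma_d = 13.047 kN/m^3


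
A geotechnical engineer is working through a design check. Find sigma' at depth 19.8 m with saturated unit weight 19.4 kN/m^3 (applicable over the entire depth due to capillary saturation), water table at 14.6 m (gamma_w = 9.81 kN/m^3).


Total stress = gamma_sat * depth
sigma = 19.4 * 19.8 = 384.12 kPa
Pore water pressure u = gamma_w * (depth - d_wt)
u = 9.81 * (19.8 - 14.6) = 51.012 kPa
Effective stress = sigma - u
sigma' = 384.12 - 51.012 = 333.11 kPa


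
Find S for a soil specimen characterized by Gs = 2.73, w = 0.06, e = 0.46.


Using S = Gs * w / e
S = 2.73 * 0.06 / 0.46
S = 0.3561


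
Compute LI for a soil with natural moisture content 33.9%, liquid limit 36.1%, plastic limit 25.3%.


Result: 0.796

Derivation:
First compute the plasticity index:
PI = LL - PL = 36.1 - 25.3 = 10.8
Then compute the liquidity index:
LI = (w - PL) / PI
LI = (33.9 - 25.3) / 10.8
LI = 0.796


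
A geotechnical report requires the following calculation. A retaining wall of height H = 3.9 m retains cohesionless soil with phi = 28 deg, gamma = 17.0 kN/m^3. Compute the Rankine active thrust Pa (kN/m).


Compute active earth pressure coefficient:
Ka = tan^2(45 - phi/2) = tan^2(31.0) = 0.361033
Compute active force:
Pa = 0.5 * Ka * gamma * H^2
Pa = 0.5 * 0.361033 * 17.0 * 3.9^2
Pa = 46.68 kN/m


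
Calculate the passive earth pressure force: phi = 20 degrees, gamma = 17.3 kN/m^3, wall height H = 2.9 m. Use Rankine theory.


Compute passive earth pressure coefficient:
Kp = tan^2(45 + phi/2) = tan^2(55.0) = 2.039607
Compute passive force:
Pp = 0.5 * Kp * gamma * H^2
Pp = 0.5 * 2.039607 * 17.3 * 2.9^2
Pp = 148.37 kN/m


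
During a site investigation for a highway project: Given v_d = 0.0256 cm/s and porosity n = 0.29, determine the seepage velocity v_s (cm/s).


Using v_s = v_d / n
v_s = 0.0256 / 0.29
v_s = 0.08828 cm/s


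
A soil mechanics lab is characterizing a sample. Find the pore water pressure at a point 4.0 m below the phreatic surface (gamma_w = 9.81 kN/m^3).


Result: 39.24 kPa

Derivation:
Using u = gamma_w * h_w
u = 9.81 * 4.0
u = 39.24 kPa


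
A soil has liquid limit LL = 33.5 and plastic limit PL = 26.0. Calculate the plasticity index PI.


Result: 7.5

Derivation:
Using PI = LL - PL
PI = 33.5 - 26.0
PI = 7.5


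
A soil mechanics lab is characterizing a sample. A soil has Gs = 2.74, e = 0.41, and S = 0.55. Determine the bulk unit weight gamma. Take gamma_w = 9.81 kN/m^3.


Using gamma = gamma_w * (Gs + S*e) / (1 + e)
Numerator: Gs + S*e = 2.74 + 0.55*0.41 = 2.9655
Denominator: 1 + e = 1 + 0.41 = 1.41
gamma = 9.81 * 2.9655 / 1.41
gamma = 20.632 kN/m^3


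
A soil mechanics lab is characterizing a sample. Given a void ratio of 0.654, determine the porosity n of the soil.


Result: 0.3954

Derivation:
Using the relation n = e / (1 + e)
n = 0.654 / (1 + 0.654)
n = 0.654 / 1.654
n = 0.3954


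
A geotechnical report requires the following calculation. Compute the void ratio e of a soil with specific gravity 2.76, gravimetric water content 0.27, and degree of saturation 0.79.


Result: 0.9433

Derivation:
Using the relation e = Gs * w / S
e = 2.76 * 0.27 / 0.79
e = 0.9433


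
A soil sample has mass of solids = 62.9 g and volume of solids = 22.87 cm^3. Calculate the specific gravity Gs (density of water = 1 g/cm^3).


Using Gs = m_s / (V_s * rho_w)
Since rho_w = 1 g/cm^3:
Gs = 62.9 / 22.87
Gs = 2.75


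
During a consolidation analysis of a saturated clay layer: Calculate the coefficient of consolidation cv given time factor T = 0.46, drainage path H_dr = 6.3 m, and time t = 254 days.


Result: 0.07188 m^2/day

Derivation:
Using cv = T * H_dr^2 / t
H_dr^2 = 6.3^2 = 39.69
cv = 0.46 * 39.69 / 254
cv = 0.07188 m^2/day


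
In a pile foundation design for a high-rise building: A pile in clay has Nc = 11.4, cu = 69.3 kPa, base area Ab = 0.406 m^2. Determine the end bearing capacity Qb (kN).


Result: 320.75 kN

Derivation:
Using Qb = Nc * cu * Ab
Qb = 11.4 * 69.3 * 0.406
Qb = 320.75 kN


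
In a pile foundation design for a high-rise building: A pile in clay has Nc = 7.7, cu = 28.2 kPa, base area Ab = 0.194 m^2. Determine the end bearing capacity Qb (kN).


Using Qb = Nc * cu * Ab
Qb = 7.7 * 28.2 * 0.194
Qb = 42.13 kN


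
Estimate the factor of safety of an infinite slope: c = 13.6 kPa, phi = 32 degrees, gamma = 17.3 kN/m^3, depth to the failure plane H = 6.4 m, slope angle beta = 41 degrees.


Using Fs = c / (gamma*H*sin(beta)*cos(beta)) + tan(phi)/tan(beta)
Cohesion contribution = 13.6 / (17.3*6.4*sin(41)*cos(41))
Cohesion contribution = 0.248079
Friction contribution = tan(32)/tan(41) = 0.71883
Fs = 0.248079 + 0.71883
Fs = 0.967


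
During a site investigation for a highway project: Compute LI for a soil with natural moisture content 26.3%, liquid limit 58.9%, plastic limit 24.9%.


Result: 0.041

Derivation:
First compute the plasticity index:
PI = LL - PL = 58.9 - 24.9 = 34.0
Then compute the liquidity index:
LI = (w - PL) / PI
LI = (26.3 - 24.9) / 34.0
LI = 0.041


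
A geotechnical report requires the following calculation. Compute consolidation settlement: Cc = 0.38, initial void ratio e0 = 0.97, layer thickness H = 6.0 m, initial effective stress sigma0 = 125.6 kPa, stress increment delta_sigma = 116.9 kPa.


Result: 0.3307 m

Derivation:
Using Sc = Cc * H / (1 + e0) * log10((sigma0 + delta_sigma) / sigma0)
Stress ratio = (125.6 + 116.9) / 125.6 = 1.93073
log10(1.93073) = 0.285722
Cc * H / (1 + e0) = 0.38 * 6.0 / (1 + 0.97) = 1.15736
Sc = 1.15736 * 0.285722
Sc = 0.3307 m


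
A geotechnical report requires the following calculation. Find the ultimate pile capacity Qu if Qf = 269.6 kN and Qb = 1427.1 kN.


Using Qu = Qf + Qb
Qu = 269.6 + 1427.1
Qu = 1696.7 kN


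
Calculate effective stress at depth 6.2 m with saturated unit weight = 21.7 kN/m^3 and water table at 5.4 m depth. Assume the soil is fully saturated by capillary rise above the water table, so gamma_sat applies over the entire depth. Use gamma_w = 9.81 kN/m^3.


Result: 126.69 kPa

Derivation:
Total stress = gamma_sat * depth
sigma = 21.7 * 6.2 = 134.54 kPa
Pore water pressure u = gamma_w * (depth - d_wt)
u = 9.81 * (6.2 - 5.4) = 7.848 kPa
Effective stress = sigma - u
sigma' = 134.54 - 7.848 = 126.69 kPa


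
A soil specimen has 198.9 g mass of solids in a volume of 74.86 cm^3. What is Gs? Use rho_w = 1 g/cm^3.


Using Gs = m_s / (V_s * rho_w)
Since rho_w = 1 g/cm^3:
Gs = 198.9 / 74.86
Gs = 2.657


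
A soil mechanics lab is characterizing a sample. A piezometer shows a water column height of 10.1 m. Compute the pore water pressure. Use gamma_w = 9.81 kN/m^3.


Result: 99.08 kPa

Derivation:
Using u = gamma_w * h_w
u = 9.81 * 10.1
u = 99.08 kPa


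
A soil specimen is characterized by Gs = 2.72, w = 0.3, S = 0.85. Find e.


Result: 0.96

Derivation:
Using the relation e = Gs * w / S
e = 2.72 * 0.3 / 0.85
e = 0.96


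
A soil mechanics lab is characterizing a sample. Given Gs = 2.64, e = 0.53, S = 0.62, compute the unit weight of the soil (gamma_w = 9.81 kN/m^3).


Using gamma = gamma_w * (Gs + S*e) / (1 + e)
Numerator: Gs + S*e = 2.64 + 0.62*0.53 = 2.9686
Denominator: 1 + e = 1 + 0.53 = 1.53
gamma = 9.81 * 2.9686 / 1.53
gamma = 19.034 kN/m^3


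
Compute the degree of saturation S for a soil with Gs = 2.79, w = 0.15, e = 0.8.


Using S = Gs * w / e
S = 2.79 * 0.15 / 0.8
S = 0.5231


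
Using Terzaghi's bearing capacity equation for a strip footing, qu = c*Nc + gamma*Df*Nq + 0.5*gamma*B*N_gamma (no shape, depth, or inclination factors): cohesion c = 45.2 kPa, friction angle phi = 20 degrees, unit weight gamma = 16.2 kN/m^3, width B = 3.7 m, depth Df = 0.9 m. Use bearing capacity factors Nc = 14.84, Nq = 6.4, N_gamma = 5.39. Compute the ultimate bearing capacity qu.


Result: 925.62 kPa

Derivation:
Compute qu = c*Nc + gamma*Df*Nq + 0.5*gamma*B*N_gamma
Term 1: 45.2 * 14.84 = 670.768
Term 2: 16.2 * 0.9 * 6.4 = 93.312
Term 3: 0.5 * 16.2 * 3.7 * 5.39 = 161.5383
qu = 670.768 + 93.312 + 161.5383
qu = 925.62 kPa


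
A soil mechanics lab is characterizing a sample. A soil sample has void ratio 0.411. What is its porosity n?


Using the relation n = e / (1 + e)
n = 0.411 / (1 + 0.411)
n = 0.411 / 1.411
n = 0.2913


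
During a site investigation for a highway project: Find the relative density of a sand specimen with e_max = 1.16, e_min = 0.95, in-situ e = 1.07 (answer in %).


Using Dr = (e_max - e) / (e_max - e_min) * 100
e_max - e = 1.16 - 1.07 = 0.09
e_max - e_min = 1.16 - 0.95 = 0.21
Dr = 0.09 / 0.21 * 100
Dr = 42.86 %


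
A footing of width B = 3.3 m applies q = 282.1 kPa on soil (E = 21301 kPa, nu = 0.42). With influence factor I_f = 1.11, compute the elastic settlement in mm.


Using Se = q * B * (1 - nu^2) * I_f / E
1 - nu^2 = 1 - 0.42^2 = 0.8236
Se = 282.1 * 3.3 * 0.8236 * 1.11 / 21301
Se = 0.039954 m
Convert to mm: Se = 0.039954 * 1000 = 39.954 mm


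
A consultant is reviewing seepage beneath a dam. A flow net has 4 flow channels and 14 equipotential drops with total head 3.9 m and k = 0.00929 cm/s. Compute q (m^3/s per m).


Result: 0.0001035 m^3/s per m

Derivation:
Convert k to m/s for unit consistency with H:
k = 0.00929 cm/s = 0.00929 / 100 m/s = 9.29e-05 m/s
Using q = k * H * Nf / Nd
Nf / Nd = 4 / 14 = 0.2857
q = 9.29e-05 * 3.9 * 0.2857
q = 0.0001035 m^3/s per m


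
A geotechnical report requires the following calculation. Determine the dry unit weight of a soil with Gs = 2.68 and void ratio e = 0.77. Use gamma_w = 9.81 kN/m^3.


Result: 14.854 kN/m^3

Derivation:
Using gamma_d = Gs * gamma_w / (1 + e)
gamma_d = 2.68 * 9.81 / (1 + 0.77)
gamma_d = 2.68 * 9.81 / 1.77
gamma_d = 14.854 kN/m^3


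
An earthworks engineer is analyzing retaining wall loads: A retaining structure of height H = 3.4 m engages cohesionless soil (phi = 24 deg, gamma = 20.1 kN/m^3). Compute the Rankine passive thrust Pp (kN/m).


Compute passive earth pressure coefficient:
Kp = tan^2(45 + phi/2) = tan^2(57.0) = 2.371184
Compute passive force:
Pp = 0.5 * Kp * gamma * H^2
Pp = 0.5 * 2.371184 * 20.1 * 3.4^2
Pp = 275.48 kN/m


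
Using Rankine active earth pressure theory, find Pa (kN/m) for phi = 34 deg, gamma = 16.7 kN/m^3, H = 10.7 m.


Compute active earth pressure coefficient:
Ka = tan^2(45 - phi/2) = tan^2(28.0) = 0.282715
Compute active force:
Pa = 0.5 * Ka * gamma * H^2
Pa = 0.5 * 0.282715 * 16.7 * 10.7^2
Pa = 270.27 kN/m


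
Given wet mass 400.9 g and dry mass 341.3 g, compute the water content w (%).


Using w = (m_wet - m_dry) / m_dry * 100
m_wet - m_dry = 400.9 - 341.3 = 59.6 g
w = 59.6 / 341.3 * 100
w = 17.46 %


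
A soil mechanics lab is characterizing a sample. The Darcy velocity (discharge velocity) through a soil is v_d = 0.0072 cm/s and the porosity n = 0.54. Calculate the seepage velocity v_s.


Using v_s = v_d / n
v_s = 0.0072 / 0.54
v_s = 0.01333 cm/s


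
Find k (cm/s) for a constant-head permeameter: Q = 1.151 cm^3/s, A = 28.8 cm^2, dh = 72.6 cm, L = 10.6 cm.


Compute hydraulic gradient:
i = dh / L = 72.6 / 10.6 = 6.84906
Then apply Darcy's law:
k = Q / (A * i)
k = 1.151 / (28.8 * 6.84906)
k = 1.151 / 197.253
k = 0.005835 cm/s


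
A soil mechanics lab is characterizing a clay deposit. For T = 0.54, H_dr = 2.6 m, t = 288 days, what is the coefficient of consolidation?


Result: 0.01268 m^2/day

Derivation:
Using cv = T * H_dr^2 / t
H_dr^2 = 2.6^2 = 6.76
cv = 0.54 * 6.76 / 288
cv = 0.01268 m^2/day


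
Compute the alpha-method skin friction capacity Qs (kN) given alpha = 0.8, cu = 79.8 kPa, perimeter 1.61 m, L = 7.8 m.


Using Qs = alpha * cu * perimeter * L
Qs = 0.8 * 79.8 * 1.61 * 7.8
Qs = 801.7 kN


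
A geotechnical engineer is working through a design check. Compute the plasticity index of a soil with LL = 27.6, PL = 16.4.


Using PI = LL - PL
PI = 27.6 - 16.4
PI = 11.2


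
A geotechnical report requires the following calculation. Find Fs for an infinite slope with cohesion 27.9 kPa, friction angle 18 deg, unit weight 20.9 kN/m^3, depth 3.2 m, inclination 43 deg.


Result: 1.185

Derivation:
Using Fs = c / (gamma*H*sin(beta)*cos(beta)) + tan(phi)/tan(beta)
Cohesion contribution = 27.9 / (20.9*3.2*sin(43)*cos(43))
Cohesion contribution = 0.836367
Friction contribution = tan(18)/tan(43) = 0.348434
Fs = 0.836367 + 0.348434
Fs = 1.185


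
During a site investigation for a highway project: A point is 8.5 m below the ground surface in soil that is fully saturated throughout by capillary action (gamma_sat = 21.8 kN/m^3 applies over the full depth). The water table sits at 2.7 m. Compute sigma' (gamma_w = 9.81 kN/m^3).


Total stress = gamma_sat * depth
sigma = 21.8 * 8.5 = 185.3 kPa
Pore water pressure u = gamma_w * (depth - d_wt)
u = 9.81 * (8.5 - 2.7) = 56.898 kPa
Effective stress = sigma - u
sigma' = 185.3 - 56.898 = 128.4 kPa


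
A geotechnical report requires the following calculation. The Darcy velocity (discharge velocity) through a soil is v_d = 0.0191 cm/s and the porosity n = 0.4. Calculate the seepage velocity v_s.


Using v_s = v_d / n
v_s = 0.0191 / 0.4
v_s = 0.04775 cm/s


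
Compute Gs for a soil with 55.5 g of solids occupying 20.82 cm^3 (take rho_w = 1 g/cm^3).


Result: 2.666

Derivation:
Using Gs = m_s / (V_s * rho_w)
Since rho_w = 1 g/cm^3:
Gs = 55.5 / 20.82
Gs = 2.666


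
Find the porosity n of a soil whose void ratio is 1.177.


Result: 0.5407

Derivation:
Using the relation n = e / (1 + e)
n = 1.177 / (1 + 1.177)
n = 1.177 / 2.177
n = 0.5407


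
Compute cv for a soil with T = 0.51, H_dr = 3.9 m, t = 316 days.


Result: 0.02455 m^2/day

Derivation:
Using cv = T * H_dr^2 / t
H_dr^2 = 3.9^2 = 15.21
cv = 0.51 * 15.21 / 316
cv = 0.02455 m^2/day


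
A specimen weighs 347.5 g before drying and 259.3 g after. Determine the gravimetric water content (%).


Result: 34.01 %

Derivation:
Using w = (m_wet - m_dry) / m_dry * 100
m_wet - m_dry = 347.5 - 259.3 = 88.2 g
w = 88.2 / 259.3 * 100
w = 34.01 %


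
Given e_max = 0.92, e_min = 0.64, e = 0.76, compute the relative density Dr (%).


Using Dr = (e_max - e) / (e_max - e_min) * 100
e_max - e = 0.92 - 0.76 = 0.16
e_max - e_min = 0.92 - 0.64 = 0.28
Dr = 0.16 / 0.28 * 100
Dr = 57.14 %


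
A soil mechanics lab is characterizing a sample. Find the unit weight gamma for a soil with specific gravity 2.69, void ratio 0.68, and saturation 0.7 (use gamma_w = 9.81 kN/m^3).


Result: 18.487 kN/m^3

Derivation:
Using gamma = gamma_w * (Gs + S*e) / (1 + e)
Numerator: Gs + S*e = 2.69 + 0.7*0.68 = 3.166
Denominator: 1 + e = 1 + 0.68 = 1.68
gamma = 9.81 * 3.166 / 1.68
gamma = 18.487 kN/m^3


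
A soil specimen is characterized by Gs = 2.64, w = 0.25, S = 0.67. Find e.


Using the relation e = Gs * w / S
e = 2.64 * 0.25 / 0.67
e = 0.9851


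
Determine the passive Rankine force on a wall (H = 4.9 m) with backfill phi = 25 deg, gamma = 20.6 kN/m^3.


Compute passive earth pressure coefficient:
Kp = tan^2(45 + phi/2) = tan^2(57.5) = 2.463913
Compute passive force:
Pp = 0.5 * Kp * gamma * H^2
Pp = 0.5 * 2.463913 * 20.6 * 4.9^2
Pp = 609.33 kN/m


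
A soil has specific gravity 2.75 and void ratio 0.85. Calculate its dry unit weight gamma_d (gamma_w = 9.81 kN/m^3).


Using gamma_d = Gs * gamma_w / (1 + e)
gamma_d = 2.75 * 9.81 / (1 + 0.85)
gamma_d = 2.75 * 9.81 / 1.85
gamma_d = 14.582 kN/m^3


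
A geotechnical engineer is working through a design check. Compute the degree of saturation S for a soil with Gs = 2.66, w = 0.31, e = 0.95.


Using S = Gs * w / e
S = 2.66 * 0.31 / 0.95
S = 0.868


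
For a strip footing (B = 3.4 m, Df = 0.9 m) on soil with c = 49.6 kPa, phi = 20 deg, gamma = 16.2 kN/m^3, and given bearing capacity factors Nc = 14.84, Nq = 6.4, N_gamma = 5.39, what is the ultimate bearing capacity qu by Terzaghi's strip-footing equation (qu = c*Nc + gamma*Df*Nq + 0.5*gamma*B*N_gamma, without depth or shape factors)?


Compute qu = c*Nc + gamma*Df*Nq + 0.5*gamma*B*N_gamma
Term 1: 49.6 * 14.84 = 736.064
Term 2: 16.2 * 0.9 * 6.4 = 93.312
Term 3: 0.5 * 16.2 * 3.4 * 5.39 = 148.4406
qu = 736.064 + 93.312 + 148.4406
qu = 977.82 kPa


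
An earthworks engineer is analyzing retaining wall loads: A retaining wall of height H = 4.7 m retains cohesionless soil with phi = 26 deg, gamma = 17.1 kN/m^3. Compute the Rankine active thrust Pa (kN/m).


Compute active earth pressure coefficient:
Ka = tan^2(45 - phi/2) = tan^2(32.0) = 0.390462
Compute active force:
Pa = 0.5 * Ka * gamma * H^2
Pa = 0.5 * 0.390462 * 17.1 * 4.7^2
Pa = 73.75 kN/m


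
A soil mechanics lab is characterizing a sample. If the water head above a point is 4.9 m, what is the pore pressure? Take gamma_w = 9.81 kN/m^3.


Using u = gamma_w * h_w
u = 9.81 * 4.9
u = 48.07 kPa


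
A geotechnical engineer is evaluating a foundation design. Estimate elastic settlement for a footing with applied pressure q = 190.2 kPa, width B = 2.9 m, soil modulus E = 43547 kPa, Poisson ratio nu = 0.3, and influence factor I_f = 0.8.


Result: 9.221 mm

Derivation:
Using Se = q * B * (1 - nu^2) * I_f / E
1 - nu^2 = 1 - 0.3^2 = 0.91
Se = 190.2 * 2.9 * 0.91 * 0.8 / 43547
Se = 0.009221 m
Convert to mm: Se = 0.009221 * 1000 = 9.221 mm


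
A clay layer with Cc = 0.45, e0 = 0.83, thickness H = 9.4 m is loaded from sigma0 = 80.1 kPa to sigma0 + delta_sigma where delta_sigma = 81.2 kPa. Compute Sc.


Result: 0.7027 m

Derivation:
Using Sc = Cc * H / (1 + e0) * log10((sigma0 + delta_sigma) / sigma0)
Stress ratio = (80.1 + 81.2) / 80.1 = 2.01373
log10(2.01373) = 0.304002
Cc * H / (1 + e0) = 0.45 * 9.4 / (1 + 0.83) = 2.31148
Sc = 2.31148 * 0.304002
Sc = 0.7027 m


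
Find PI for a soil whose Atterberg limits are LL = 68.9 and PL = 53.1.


Using PI = LL - PL
PI = 68.9 - 53.1
PI = 15.8


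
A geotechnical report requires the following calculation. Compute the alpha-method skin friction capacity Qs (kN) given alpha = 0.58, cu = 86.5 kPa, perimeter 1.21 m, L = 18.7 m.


Using Qs = alpha * cu * perimeter * L
Qs = 0.58 * 86.5 * 1.21 * 18.7
Qs = 1135.2 kN


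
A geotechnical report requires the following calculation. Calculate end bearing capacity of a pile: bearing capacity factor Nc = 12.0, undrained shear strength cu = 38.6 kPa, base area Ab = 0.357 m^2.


Using Qb = Nc * cu * Ab
Qb = 12.0 * 38.6 * 0.357
Qb = 165.36 kN


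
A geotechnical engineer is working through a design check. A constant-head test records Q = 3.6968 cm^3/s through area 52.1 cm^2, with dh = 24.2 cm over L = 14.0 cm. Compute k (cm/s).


Result: 0.041049 cm/s

Derivation:
Compute hydraulic gradient:
i = dh / L = 24.2 / 14.0 = 1.72857
Then apply Darcy's law:
k = Q / (A * i)
k = 3.6968 / (52.1 * 1.72857)
k = 3.6968 / 90.0586
k = 0.041049 cm/s


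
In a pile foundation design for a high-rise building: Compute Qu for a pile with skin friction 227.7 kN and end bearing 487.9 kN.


Using Qu = Qf + Qb
Qu = 227.7 + 487.9
Qu = 715.6 kN


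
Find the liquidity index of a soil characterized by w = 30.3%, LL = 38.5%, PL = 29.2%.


Result: 0.118

Derivation:
First compute the plasticity index:
PI = LL - PL = 38.5 - 29.2 = 9.3
Then compute the liquidity index:
LI = (w - PL) / PI
LI = (30.3 - 29.2) / 9.3
LI = 0.118


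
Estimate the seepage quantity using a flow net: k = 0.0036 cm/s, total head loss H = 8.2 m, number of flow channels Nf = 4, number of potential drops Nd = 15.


Convert k to m/s for unit consistency with H:
k = 0.0036 cm/s = 0.0036 / 100 m/s = 3.6e-05 m/s
Using q = k * H * Nf / Nd
Nf / Nd = 4 / 15 = 0.2667
q = 3.6e-05 * 8.2 * 0.2667
q = 7.872e-05 m^3/s per m


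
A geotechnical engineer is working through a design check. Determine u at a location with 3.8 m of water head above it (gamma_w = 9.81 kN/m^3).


Result: 37.28 kPa

Derivation:
Using u = gamma_w * h_w
u = 9.81 * 3.8
u = 37.28 kPa


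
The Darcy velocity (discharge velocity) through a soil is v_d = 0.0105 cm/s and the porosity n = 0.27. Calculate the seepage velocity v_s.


Using v_s = v_d / n
v_s = 0.0105 / 0.27
v_s = 0.03889 cm/s


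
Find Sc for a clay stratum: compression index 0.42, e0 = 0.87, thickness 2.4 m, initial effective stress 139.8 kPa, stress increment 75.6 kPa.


Using Sc = Cc * H / (1 + e0) * log10((sigma0 + delta_sigma) / sigma0)
Stress ratio = (139.8 + 75.6) / 139.8 = 1.54077
log10(1.54077) = 0.187739
Cc * H / (1 + e0) = 0.42 * 2.4 / (1 + 0.87) = 0.539037
Sc = 0.539037 * 0.187739
Sc = 0.1012 m


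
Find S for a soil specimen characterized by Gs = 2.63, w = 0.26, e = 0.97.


Using S = Gs * w / e
S = 2.63 * 0.26 / 0.97
S = 0.7049


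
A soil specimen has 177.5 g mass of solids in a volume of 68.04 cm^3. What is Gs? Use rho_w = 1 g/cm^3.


Result: 2.609

Derivation:
Using Gs = m_s / (V_s * rho_w)
Since rho_w = 1 g/cm^3:
Gs = 177.5 / 68.04
Gs = 2.609


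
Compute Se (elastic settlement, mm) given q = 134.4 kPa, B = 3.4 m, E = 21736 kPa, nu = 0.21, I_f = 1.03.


Using Se = q * B * (1 - nu^2) * I_f / E
1 - nu^2 = 1 - 0.21^2 = 0.9559
Se = 134.4 * 3.4 * 0.9559 * 1.03 / 21736
Se = 0.020699 m
Convert to mm: Se = 0.020699 * 1000 = 20.699 mm


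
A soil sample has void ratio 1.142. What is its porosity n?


Using the relation n = e / (1 + e)
n = 1.142 / (1 + 1.142)
n = 1.142 / 2.142
n = 0.5331


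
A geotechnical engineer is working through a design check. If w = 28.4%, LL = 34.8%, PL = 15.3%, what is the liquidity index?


Result: 0.672

Derivation:
First compute the plasticity index:
PI = LL - PL = 34.8 - 15.3 = 19.5
Then compute the liquidity index:
LI = (w - PL) / PI
LI = (28.4 - 15.3) / 19.5
LI = 0.672


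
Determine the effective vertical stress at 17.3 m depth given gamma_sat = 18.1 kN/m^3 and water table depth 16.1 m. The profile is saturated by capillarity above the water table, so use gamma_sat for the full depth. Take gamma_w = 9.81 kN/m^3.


Result: 301.36 kPa

Derivation:
Total stress = gamma_sat * depth
sigma = 18.1 * 17.3 = 313.13 kPa
Pore water pressure u = gamma_w * (depth - d_wt)
u = 9.81 * (17.3 - 16.1) = 11.772 kPa
Effective stress = sigma - u
sigma' = 313.13 - 11.772 = 301.36 kPa


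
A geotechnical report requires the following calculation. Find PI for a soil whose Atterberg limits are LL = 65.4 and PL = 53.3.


Using PI = LL - PL
PI = 65.4 - 53.3
PI = 12.1


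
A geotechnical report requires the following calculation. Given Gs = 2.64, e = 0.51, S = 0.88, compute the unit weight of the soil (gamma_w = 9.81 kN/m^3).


Result: 20.067 kN/m^3

Derivation:
Using gamma = gamma_w * (Gs + S*e) / (1 + e)
Numerator: Gs + S*e = 2.64 + 0.88*0.51 = 3.0888
Denominator: 1 + e = 1 + 0.51 = 1.51
gamma = 9.81 * 3.0888 / 1.51
gamma = 20.067 kN/m^3


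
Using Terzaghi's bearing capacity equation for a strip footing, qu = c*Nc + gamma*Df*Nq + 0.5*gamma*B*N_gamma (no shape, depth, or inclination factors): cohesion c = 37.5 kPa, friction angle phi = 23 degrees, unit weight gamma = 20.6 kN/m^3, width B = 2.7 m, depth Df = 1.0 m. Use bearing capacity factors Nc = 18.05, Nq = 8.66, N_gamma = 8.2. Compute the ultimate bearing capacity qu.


Result: 1083.31 kPa

Derivation:
Compute qu = c*Nc + gamma*Df*Nq + 0.5*gamma*B*N_gamma
Term 1: 37.5 * 18.05 = 676.875
Term 2: 20.6 * 1.0 * 8.66 = 178.396
Term 3: 0.5 * 20.6 * 2.7 * 8.2 = 228.042
qu = 676.875 + 178.396 + 228.042
qu = 1083.31 kPa


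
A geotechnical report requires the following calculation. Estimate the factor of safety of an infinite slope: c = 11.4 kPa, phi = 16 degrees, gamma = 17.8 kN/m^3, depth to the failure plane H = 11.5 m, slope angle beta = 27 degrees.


Using Fs = c / (gamma*H*sin(beta)*cos(beta)) + tan(phi)/tan(beta)
Cohesion contribution = 11.4 / (17.8*11.5*sin(27)*cos(27))
Cohesion contribution = 0.137676
Friction contribution = tan(16)/tan(27) = 0.56277
Fs = 0.137676 + 0.56277
Fs = 0.7


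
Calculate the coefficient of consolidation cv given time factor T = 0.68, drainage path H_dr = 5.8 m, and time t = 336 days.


Using cv = T * H_dr^2 / t
H_dr^2 = 5.8^2 = 33.64
cv = 0.68 * 33.64 / 336
cv = 0.06808 m^2/day


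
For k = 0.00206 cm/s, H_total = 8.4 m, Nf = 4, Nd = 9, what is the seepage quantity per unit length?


Convert k to m/s for unit consistency with H:
k = 0.00206 cm/s = 0.00206 / 100 m/s = 2.06e-05 m/s
Using q = k * H * Nf / Nd
Nf / Nd = 4 / 9 = 0.4444
q = 2.06e-05 * 8.4 * 0.4444
q = 7.691e-05 m^3/s per m


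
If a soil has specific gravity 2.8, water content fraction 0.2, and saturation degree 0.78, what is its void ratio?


Using the relation e = Gs * w / S
e = 2.8 * 0.2 / 0.78
e = 0.7179


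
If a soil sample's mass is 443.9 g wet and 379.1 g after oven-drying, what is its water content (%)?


Result: 17.09 %

Derivation:
Using w = (m_wet - m_dry) / m_dry * 100
m_wet - m_dry = 443.9 - 379.1 = 64.8 g
w = 64.8 / 379.1 * 100
w = 17.09 %


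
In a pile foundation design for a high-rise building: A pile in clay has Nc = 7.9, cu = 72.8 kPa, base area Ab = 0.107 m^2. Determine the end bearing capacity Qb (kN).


Result: 61.54 kN

Derivation:
Using Qb = Nc * cu * Ab
Qb = 7.9 * 72.8 * 0.107
Qb = 61.54 kN


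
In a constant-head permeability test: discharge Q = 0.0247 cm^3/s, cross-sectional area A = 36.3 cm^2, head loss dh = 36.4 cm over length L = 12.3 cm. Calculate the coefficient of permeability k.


Compute hydraulic gradient:
i = dh / L = 36.4 / 12.3 = 2.95935
Then apply Darcy's law:
k = Q / (A * i)
k = 0.0247 / (36.3 * 2.95935)
k = 0.0247 / 107.424
k = 0.00023 cm/s


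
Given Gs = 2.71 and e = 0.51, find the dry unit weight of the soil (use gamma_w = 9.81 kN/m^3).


Result: 17.606 kN/m^3

Derivation:
Using gamma_d = Gs * gamma_w / (1 + e)
gamma_d = 2.71 * 9.81 / (1 + 0.51)
gamma_d = 2.71 * 9.81 / 1.51
gamma_d = 17.606 kN/m^3


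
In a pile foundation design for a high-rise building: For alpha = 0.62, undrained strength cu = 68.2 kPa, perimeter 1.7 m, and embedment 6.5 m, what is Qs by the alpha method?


Using Qs = alpha * cu * perimeter * L
Qs = 0.62 * 68.2 * 1.7 * 6.5
Qs = 467.24 kN


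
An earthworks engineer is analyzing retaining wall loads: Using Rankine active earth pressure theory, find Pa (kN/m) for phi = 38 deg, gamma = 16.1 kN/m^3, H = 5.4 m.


Compute active earth pressure coefficient:
Ka = tan^2(45 - phi/2) = tan^2(26.0) = 0.237883
Compute active force:
Pa = 0.5 * Ka * gamma * H^2
Pa = 0.5 * 0.237883 * 16.1 * 5.4^2
Pa = 55.84 kN/m


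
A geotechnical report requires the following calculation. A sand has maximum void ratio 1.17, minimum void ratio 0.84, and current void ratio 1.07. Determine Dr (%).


Using Dr = (e_max - e) / (e_max - e_min) * 100
e_max - e = 1.17 - 1.07 = 0.1
e_max - e_min = 1.17 - 0.84 = 0.33
Dr = 0.1 / 0.33 * 100
Dr = 30.3 %


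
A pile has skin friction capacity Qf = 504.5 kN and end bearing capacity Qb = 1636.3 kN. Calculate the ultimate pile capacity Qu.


Result: 2140.8 kN

Derivation:
Using Qu = Qf + Qb
Qu = 504.5 + 1636.3
Qu = 2140.8 kN


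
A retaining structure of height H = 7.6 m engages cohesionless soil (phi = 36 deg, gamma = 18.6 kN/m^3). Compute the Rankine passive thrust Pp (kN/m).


Compute passive earth pressure coefficient:
Kp = tan^2(45 + phi/2) = tan^2(63.0) = 3.85184
Compute passive force:
Pp = 0.5 * Kp * gamma * H^2
Pp = 0.5 * 3.85184 * 18.6 * 7.6^2
Pp = 2069.09 kN/m


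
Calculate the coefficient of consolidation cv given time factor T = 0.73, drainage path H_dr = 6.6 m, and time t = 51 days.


Result: 0.62351 m^2/day

Derivation:
Using cv = T * H_dr^2 / t
H_dr^2 = 6.6^2 = 43.56
cv = 0.73 * 43.56 / 51
cv = 0.62351 m^2/day


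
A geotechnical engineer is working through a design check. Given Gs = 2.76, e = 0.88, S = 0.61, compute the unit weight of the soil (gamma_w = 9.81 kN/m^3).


Using gamma = gamma_w * (Gs + S*e) / (1 + e)
Numerator: Gs + S*e = 2.76 + 0.61*0.88 = 3.2968
Denominator: 1 + e = 1 + 0.88 = 1.88
gamma = 9.81 * 3.2968 / 1.88
gamma = 17.203 kN/m^3


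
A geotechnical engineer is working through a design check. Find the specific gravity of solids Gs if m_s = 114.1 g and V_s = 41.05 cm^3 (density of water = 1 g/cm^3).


Using Gs = m_s / (V_s * rho_w)
Since rho_w = 1 g/cm^3:
Gs = 114.1 / 41.05
Gs = 2.78


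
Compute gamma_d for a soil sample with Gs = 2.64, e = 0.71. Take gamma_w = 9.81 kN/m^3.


Using gamma_d = Gs * gamma_w / (1 + e)
gamma_d = 2.64 * 9.81 / (1 + 0.71)
gamma_d = 2.64 * 9.81 / 1.71
gamma_d = 15.145 kN/m^3


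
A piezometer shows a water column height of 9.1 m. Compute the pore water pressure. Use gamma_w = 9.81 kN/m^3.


Using u = gamma_w * h_w
u = 9.81 * 9.1
u = 89.27 kPa


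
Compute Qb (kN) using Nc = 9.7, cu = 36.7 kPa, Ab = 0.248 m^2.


Using Qb = Nc * cu * Ab
Qb = 9.7 * 36.7 * 0.248
Qb = 88.29 kN


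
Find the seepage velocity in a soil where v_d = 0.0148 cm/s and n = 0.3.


Using v_s = v_d / n
v_s = 0.0148 / 0.3
v_s = 0.04933 cm/s


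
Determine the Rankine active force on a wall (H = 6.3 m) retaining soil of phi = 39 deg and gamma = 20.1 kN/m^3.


Compute active earth pressure coefficient:
Ka = tan^2(45 - phi/2) = tan^2(25.5) = 0.227506
Compute active force:
Pa = 0.5 * Ka * gamma * H^2
Pa = 0.5 * 0.227506 * 20.1 * 6.3^2
Pa = 90.75 kN/m


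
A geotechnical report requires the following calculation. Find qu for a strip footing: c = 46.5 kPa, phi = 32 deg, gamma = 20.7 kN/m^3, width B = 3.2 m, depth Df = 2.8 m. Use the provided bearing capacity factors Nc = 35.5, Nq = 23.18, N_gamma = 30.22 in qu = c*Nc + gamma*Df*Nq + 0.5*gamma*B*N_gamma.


Compute qu = c*Nc + gamma*Df*Nq + 0.5*gamma*B*N_gamma
Term 1: 46.5 * 35.5 = 1650.75
Term 2: 20.7 * 2.8 * 23.18 = 1343.5128
Term 3: 0.5 * 20.7 * 3.2 * 30.22 = 1000.8864
qu = 1650.75 + 1343.5128 + 1000.8864
qu = 3995.15 kPa


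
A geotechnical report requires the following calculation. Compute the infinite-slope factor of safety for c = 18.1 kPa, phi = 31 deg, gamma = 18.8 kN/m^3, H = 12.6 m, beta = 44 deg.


Result: 0.775

Derivation:
Using Fs = c / (gamma*H*sin(beta)*cos(beta)) + tan(phi)/tan(beta)
Cohesion contribution = 18.1 / (18.8*12.6*sin(44)*cos(44))
Cohesion contribution = 0.152913
Friction contribution = tan(31)/tan(44) = 0.622209
Fs = 0.152913 + 0.622209
Fs = 0.775


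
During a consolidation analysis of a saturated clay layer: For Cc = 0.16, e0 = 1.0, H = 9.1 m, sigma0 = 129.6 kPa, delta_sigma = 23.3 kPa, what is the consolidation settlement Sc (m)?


Using Sc = Cc * H / (1 + e0) * log10((sigma0 + delta_sigma) / sigma0)
Stress ratio = (129.6 + 23.3) / 129.6 = 1.17978
log10(1.17978) = 0.0718025
Cc * H / (1 + e0) = 0.16 * 9.1 / (1 + 1.0) = 0.728
Sc = 0.728 * 0.0718025
Sc = 0.0523 m


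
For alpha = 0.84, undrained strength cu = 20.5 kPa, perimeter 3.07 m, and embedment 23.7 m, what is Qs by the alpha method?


Using Qs = alpha * cu * perimeter * L
Qs = 0.84 * 20.5 * 3.07 * 23.7
Qs = 1252.91 kN


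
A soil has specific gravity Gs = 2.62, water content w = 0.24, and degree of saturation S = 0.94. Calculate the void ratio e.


Result: 0.6689

Derivation:
Using the relation e = Gs * w / S
e = 2.62 * 0.24 / 0.94
e = 0.6689


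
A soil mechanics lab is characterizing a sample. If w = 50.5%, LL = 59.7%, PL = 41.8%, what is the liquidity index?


Result: 0.486

Derivation:
First compute the plasticity index:
PI = LL - PL = 59.7 - 41.8 = 17.9
Then compute the liquidity index:
LI = (w - PL) / PI
LI = (50.5 - 41.8) / 17.9
LI = 0.486
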